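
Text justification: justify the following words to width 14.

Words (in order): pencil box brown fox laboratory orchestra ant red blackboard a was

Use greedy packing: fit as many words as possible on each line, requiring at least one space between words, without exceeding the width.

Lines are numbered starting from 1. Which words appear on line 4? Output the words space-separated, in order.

Answer: orchestra ant

Derivation:
Line 1: ['pencil', 'box'] (min_width=10, slack=4)
Line 2: ['brown', 'fox'] (min_width=9, slack=5)
Line 3: ['laboratory'] (min_width=10, slack=4)
Line 4: ['orchestra', 'ant'] (min_width=13, slack=1)
Line 5: ['red', 'blackboard'] (min_width=14, slack=0)
Line 6: ['a', 'was'] (min_width=5, slack=9)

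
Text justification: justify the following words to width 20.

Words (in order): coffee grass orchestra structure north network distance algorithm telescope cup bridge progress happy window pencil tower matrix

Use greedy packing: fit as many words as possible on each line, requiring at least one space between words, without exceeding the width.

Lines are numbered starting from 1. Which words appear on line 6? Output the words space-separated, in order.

Line 1: ['coffee', 'grass'] (min_width=12, slack=8)
Line 2: ['orchestra', 'structure'] (min_width=19, slack=1)
Line 3: ['north', 'network'] (min_width=13, slack=7)
Line 4: ['distance', 'algorithm'] (min_width=18, slack=2)
Line 5: ['telescope', 'cup', 'bridge'] (min_width=20, slack=0)
Line 6: ['progress', 'happy'] (min_width=14, slack=6)
Line 7: ['window', 'pencil', 'tower'] (min_width=19, slack=1)
Line 8: ['matrix'] (min_width=6, slack=14)

Answer: progress happy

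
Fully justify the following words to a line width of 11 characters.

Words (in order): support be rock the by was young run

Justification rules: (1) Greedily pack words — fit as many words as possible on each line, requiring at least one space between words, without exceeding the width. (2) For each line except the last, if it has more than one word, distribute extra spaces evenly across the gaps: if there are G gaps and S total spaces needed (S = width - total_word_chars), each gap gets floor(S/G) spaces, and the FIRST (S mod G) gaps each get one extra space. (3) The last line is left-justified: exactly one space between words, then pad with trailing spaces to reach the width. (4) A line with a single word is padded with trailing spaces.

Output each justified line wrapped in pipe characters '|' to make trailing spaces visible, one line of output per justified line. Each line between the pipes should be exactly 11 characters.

Line 1: ['support', 'be'] (min_width=10, slack=1)
Line 2: ['rock', 'the', 'by'] (min_width=11, slack=0)
Line 3: ['was', 'young'] (min_width=9, slack=2)
Line 4: ['run'] (min_width=3, slack=8)

Answer: |support  be|
|rock the by|
|was   young|
|run        |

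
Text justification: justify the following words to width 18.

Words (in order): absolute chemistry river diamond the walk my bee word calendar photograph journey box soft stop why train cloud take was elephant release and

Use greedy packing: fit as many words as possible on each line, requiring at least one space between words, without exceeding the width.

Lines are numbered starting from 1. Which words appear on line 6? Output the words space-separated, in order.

Line 1: ['absolute', 'chemistry'] (min_width=18, slack=0)
Line 2: ['river', 'diamond', 'the'] (min_width=17, slack=1)
Line 3: ['walk', 'my', 'bee', 'word'] (min_width=16, slack=2)
Line 4: ['calendar'] (min_width=8, slack=10)
Line 5: ['photograph', 'journey'] (min_width=18, slack=0)
Line 6: ['box', 'soft', 'stop', 'why'] (min_width=17, slack=1)
Line 7: ['train', 'cloud', 'take'] (min_width=16, slack=2)
Line 8: ['was', 'elephant'] (min_width=12, slack=6)
Line 9: ['release', 'and'] (min_width=11, slack=7)

Answer: box soft stop why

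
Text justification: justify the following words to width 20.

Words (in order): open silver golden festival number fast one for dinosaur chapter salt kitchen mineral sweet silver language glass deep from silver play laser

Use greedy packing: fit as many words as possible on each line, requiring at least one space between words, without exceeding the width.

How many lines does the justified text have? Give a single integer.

Answer: 8

Derivation:
Line 1: ['open', 'silver', 'golden'] (min_width=18, slack=2)
Line 2: ['festival', 'number', 'fast'] (min_width=20, slack=0)
Line 3: ['one', 'for', 'dinosaur'] (min_width=16, slack=4)
Line 4: ['chapter', 'salt', 'kitchen'] (min_width=20, slack=0)
Line 5: ['mineral', 'sweet', 'silver'] (min_width=20, slack=0)
Line 6: ['language', 'glass', 'deep'] (min_width=19, slack=1)
Line 7: ['from', 'silver', 'play'] (min_width=16, slack=4)
Line 8: ['laser'] (min_width=5, slack=15)
Total lines: 8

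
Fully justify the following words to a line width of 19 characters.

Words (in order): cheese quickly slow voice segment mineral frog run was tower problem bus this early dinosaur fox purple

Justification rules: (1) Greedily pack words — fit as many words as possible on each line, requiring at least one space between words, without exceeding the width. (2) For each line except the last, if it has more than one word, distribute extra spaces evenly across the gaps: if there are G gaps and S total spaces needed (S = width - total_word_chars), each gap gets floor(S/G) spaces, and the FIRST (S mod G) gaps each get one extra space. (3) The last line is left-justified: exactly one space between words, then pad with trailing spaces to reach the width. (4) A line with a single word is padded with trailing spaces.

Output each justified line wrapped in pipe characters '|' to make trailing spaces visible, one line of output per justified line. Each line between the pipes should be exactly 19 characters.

Line 1: ['cheese', 'quickly', 'slow'] (min_width=19, slack=0)
Line 2: ['voice', 'segment'] (min_width=13, slack=6)
Line 3: ['mineral', 'frog', 'run'] (min_width=16, slack=3)
Line 4: ['was', 'tower', 'problem'] (min_width=17, slack=2)
Line 5: ['bus', 'this', 'early'] (min_width=14, slack=5)
Line 6: ['dinosaur', 'fox', 'purple'] (min_width=19, slack=0)

Answer: |cheese quickly slow|
|voice       segment|
|mineral   frog  run|
|was  tower  problem|
|bus    this   early|
|dinosaur fox purple|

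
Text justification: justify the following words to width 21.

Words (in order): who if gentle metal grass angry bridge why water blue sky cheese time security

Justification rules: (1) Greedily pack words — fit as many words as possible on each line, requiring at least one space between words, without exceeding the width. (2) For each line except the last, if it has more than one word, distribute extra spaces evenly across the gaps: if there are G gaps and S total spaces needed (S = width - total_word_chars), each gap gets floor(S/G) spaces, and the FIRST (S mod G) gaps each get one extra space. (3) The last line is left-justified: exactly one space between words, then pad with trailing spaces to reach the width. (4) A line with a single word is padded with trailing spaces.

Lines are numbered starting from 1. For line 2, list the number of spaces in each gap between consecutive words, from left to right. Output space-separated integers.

Answer: 3 2

Derivation:
Line 1: ['who', 'if', 'gentle', 'metal'] (min_width=19, slack=2)
Line 2: ['grass', 'angry', 'bridge'] (min_width=18, slack=3)
Line 3: ['why', 'water', 'blue', 'sky'] (min_width=18, slack=3)
Line 4: ['cheese', 'time', 'security'] (min_width=20, slack=1)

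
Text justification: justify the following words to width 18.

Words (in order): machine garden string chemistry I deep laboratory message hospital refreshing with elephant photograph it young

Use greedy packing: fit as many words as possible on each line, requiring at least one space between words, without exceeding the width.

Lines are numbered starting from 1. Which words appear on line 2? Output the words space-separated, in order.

Answer: string chemistry I

Derivation:
Line 1: ['machine', 'garden'] (min_width=14, slack=4)
Line 2: ['string', 'chemistry', 'I'] (min_width=18, slack=0)
Line 3: ['deep', 'laboratory'] (min_width=15, slack=3)
Line 4: ['message', 'hospital'] (min_width=16, slack=2)
Line 5: ['refreshing', 'with'] (min_width=15, slack=3)
Line 6: ['elephant'] (min_width=8, slack=10)
Line 7: ['photograph', 'it'] (min_width=13, slack=5)
Line 8: ['young'] (min_width=5, slack=13)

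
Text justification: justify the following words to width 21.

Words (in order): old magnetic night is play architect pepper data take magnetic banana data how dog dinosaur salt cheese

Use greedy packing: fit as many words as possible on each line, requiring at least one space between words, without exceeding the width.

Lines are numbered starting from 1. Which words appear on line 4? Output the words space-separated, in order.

Answer: banana data how dog

Derivation:
Line 1: ['old', 'magnetic', 'night', 'is'] (min_width=21, slack=0)
Line 2: ['play', 'architect', 'pepper'] (min_width=21, slack=0)
Line 3: ['data', 'take', 'magnetic'] (min_width=18, slack=3)
Line 4: ['banana', 'data', 'how', 'dog'] (min_width=19, slack=2)
Line 5: ['dinosaur', 'salt', 'cheese'] (min_width=20, slack=1)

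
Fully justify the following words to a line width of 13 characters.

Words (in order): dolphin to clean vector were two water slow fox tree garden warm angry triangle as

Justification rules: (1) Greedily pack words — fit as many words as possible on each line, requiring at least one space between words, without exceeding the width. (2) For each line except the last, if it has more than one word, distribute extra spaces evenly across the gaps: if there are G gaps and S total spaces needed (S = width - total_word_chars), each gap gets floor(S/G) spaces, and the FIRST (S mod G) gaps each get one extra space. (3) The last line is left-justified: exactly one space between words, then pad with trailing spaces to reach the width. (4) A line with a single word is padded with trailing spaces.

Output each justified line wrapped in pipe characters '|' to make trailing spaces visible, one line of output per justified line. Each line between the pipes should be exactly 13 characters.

Answer: |dolphin    to|
|clean  vector|
|were      two|
|water    slow|
|fox      tree|
|garden   warm|
|angry        |
|triangle as  |

Derivation:
Line 1: ['dolphin', 'to'] (min_width=10, slack=3)
Line 2: ['clean', 'vector'] (min_width=12, slack=1)
Line 3: ['were', 'two'] (min_width=8, slack=5)
Line 4: ['water', 'slow'] (min_width=10, slack=3)
Line 5: ['fox', 'tree'] (min_width=8, slack=5)
Line 6: ['garden', 'warm'] (min_width=11, slack=2)
Line 7: ['angry'] (min_width=5, slack=8)
Line 8: ['triangle', 'as'] (min_width=11, slack=2)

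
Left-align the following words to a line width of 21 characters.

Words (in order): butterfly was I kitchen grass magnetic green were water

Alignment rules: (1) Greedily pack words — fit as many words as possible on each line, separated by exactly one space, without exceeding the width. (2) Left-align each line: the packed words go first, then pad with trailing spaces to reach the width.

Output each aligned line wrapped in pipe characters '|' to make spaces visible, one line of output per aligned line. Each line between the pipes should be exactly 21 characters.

Line 1: ['butterfly', 'was', 'I'] (min_width=15, slack=6)
Line 2: ['kitchen', 'grass'] (min_width=13, slack=8)
Line 3: ['magnetic', 'green', 'were'] (min_width=19, slack=2)
Line 4: ['water'] (min_width=5, slack=16)

Answer: |butterfly was I      |
|kitchen grass        |
|magnetic green were  |
|water                |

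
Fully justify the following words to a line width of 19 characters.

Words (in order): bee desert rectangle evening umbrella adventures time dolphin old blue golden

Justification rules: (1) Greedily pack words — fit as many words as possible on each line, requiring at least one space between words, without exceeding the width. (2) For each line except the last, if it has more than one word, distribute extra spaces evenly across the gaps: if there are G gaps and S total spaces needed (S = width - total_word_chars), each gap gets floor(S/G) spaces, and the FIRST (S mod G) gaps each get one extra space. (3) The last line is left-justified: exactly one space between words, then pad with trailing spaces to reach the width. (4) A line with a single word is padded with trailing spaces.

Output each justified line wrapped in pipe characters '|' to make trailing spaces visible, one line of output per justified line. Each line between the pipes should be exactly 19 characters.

Answer: |bee          desert|
|rectangle   evening|
|umbrella adventures|
|time   dolphin  old|
|blue golden        |

Derivation:
Line 1: ['bee', 'desert'] (min_width=10, slack=9)
Line 2: ['rectangle', 'evening'] (min_width=17, slack=2)
Line 3: ['umbrella', 'adventures'] (min_width=19, slack=0)
Line 4: ['time', 'dolphin', 'old'] (min_width=16, slack=3)
Line 5: ['blue', 'golden'] (min_width=11, slack=8)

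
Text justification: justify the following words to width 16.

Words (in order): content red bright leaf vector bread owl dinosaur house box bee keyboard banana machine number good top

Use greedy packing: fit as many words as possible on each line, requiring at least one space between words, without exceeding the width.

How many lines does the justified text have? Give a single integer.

Answer: 7

Derivation:
Line 1: ['content', 'red'] (min_width=11, slack=5)
Line 2: ['bright', 'leaf'] (min_width=11, slack=5)
Line 3: ['vector', 'bread', 'owl'] (min_width=16, slack=0)
Line 4: ['dinosaur', 'house'] (min_width=14, slack=2)
Line 5: ['box', 'bee', 'keyboard'] (min_width=16, slack=0)
Line 6: ['banana', 'machine'] (min_width=14, slack=2)
Line 7: ['number', 'good', 'top'] (min_width=15, slack=1)
Total lines: 7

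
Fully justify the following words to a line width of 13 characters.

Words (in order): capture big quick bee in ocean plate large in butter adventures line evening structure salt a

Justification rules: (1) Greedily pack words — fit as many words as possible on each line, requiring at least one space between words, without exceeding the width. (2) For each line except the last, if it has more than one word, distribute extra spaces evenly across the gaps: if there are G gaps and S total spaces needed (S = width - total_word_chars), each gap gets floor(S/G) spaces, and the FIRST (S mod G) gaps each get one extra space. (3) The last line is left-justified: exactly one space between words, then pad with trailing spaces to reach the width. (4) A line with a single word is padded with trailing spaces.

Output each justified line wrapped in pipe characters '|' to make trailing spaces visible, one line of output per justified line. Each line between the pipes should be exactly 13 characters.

Line 1: ['capture', 'big'] (min_width=11, slack=2)
Line 2: ['quick', 'bee', 'in'] (min_width=12, slack=1)
Line 3: ['ocean', 'plate'] (min_width=11, slack=2)
Line 4: ['large', 'in'] (min_width=8, slack=5)
Line 5: ['butter'] (min_width=6, slack=7)
Line 6: ['adventures'] (min_width=10, slack=3)
Line 7: ['line', 'evening'] (min_width=12, slack=1)
Line 8: ['structure'] (min_width=9, slack=4)
Line 9: ['salt', 'a'] (min_width=6, slack=7)

Answer: |capture   big|
|quick  bee in|
|ocean   plate|
|large      in|
|butter       |
|adventures   |
|line  evening|
|structure    |
|salt a       |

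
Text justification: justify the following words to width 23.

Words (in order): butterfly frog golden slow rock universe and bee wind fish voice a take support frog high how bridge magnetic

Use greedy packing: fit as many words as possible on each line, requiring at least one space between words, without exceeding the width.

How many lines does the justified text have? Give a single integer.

Line 1: ['butterfly', 'frog', 'golden'] (min_width=21, slack=2)
Line 2: ['slow', 'rock', 'universe', 'and'] (min_width=22, slack=1)
Line 3: ['bee', 'wind', 'fish', 'voice', 'a'] (min_width=21, slack=2)
Line 4: ['take', 'support', 'frog', 'high'] (min_width=22, slack=1)
Line 5: ['how', 'bridge', 'magnetic'] (min_width=19, slack=4)
Total lines: 5

Answer: 5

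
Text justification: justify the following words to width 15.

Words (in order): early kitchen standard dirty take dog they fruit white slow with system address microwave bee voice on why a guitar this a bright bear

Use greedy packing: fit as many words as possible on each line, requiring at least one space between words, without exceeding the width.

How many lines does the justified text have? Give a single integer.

Line 1: ['early', 'kitchen'] (min_width=13, slack=2)
Line 2: ['standard', 'dirty'] (min_width=14, slack=1)
Line 3: ['take', 'dog', 'they'] (min_width=13, slack=2)
Line 4: ['fruit', 'white'] (min_width=11, slack=4)
Line 5: ['slow', 'with'] (min_width=9, slack=6)
Line 6: ['system', 'address'] (min_width=14, slack=1)
Line 7: ['microwave', 'bee'] (min_width=13, slack=2)
Line 8: ['voice', 'on', 'why', 'a'] (min_width=14, slack=1)
Line 9: ['guitar', 'this', 'a'] (min_width=13, slack=2)
Line 10: ['bright', 'bear'] (min_width=11, slack=4)
Total lines: 10

Answer: 10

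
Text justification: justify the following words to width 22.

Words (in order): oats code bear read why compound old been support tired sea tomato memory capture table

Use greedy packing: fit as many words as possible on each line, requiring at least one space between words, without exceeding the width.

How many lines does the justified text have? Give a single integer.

Answer: 5

Derivation:
Line 1: ['oats', 'code', 'bear', 'read'] (min_width=19, slack=3)
Line 2: ['why', 'compound', 'old', 'been'] (min_width=21, slack=1)
Line 3: ['support', 'tired', 'sea'] (min_width=17, slack=5)
Line 4: ['tomato', 'memory', 'capture'] (min_width=21, slack=1)
Line 5: ['table'] (min_width=5, slack=17)
Total lines: 5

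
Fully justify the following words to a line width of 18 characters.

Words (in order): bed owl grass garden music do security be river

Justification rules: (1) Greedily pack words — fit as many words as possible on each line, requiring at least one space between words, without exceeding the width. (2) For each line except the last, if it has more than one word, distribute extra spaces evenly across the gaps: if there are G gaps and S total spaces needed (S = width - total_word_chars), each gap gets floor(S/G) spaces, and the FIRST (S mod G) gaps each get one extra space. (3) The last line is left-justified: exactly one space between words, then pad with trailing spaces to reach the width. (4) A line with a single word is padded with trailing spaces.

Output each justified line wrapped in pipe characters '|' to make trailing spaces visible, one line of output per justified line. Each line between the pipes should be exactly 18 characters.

Line 1: ['bed', 'owl', 'grass'] (min_width=13, slack=5)
Line 2: ['garden', 'music', 'do'] (min_width=15, slack=3)
Line 3: ['security', 'be', 'river'] (min_width=17, slack=1)

Answer: |bed    owl   grass|
|garden   music  do|
|security be river |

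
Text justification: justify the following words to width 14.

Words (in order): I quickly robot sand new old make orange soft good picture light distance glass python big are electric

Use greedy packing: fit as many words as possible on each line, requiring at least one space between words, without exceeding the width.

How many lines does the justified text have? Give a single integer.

Line 1: ['I', 'quickly'] (min_width=9, slack=5)
Line 2: ['robot', 'sand', 'new'] (min_width=14, slack=0)
Line 3: ['old', 'make'] (min_width=8, slack=6)
Line 4: ['orange', 'soft'] (min_width=11, slack=3)
Line 5: ['good', 'picture'] (min_width=12, slack=2)
Line 6: ['light', 'distance'] (min_width=14, slack=0)
Line 7: ['glass', 'python'] (min_width=12, slack=2)
Line 8: ['big', 'are'] (min_width=7, slack=7)
Line 9: ['electric'] (min_width=8, slack=6)
Total lines: 9

Answer: 9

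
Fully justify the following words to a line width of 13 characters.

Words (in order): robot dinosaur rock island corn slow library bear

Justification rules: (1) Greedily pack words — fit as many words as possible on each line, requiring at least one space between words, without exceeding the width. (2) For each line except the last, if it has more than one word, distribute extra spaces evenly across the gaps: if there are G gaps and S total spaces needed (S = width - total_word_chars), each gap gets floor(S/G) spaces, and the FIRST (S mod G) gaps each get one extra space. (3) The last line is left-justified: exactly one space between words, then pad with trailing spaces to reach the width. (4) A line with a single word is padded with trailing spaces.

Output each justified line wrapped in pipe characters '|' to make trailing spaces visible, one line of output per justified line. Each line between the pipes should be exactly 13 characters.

Line 1: ['robot'] (min_width=5, slack=8)
Line 2: ['dinosaur', 'rock'] (min_width=13, slack=0)
Line 3: ['island', 'corn'] (min_width=11, slack=2)
Line 4: ['slow', 'library'] (min_width=12, slack=1)
Line 5: ['bear'] (min_width=4, slack=9)

Answer: |robot        |
|dinosaur rock|
|island   corn|
|slow  library|
|bear         |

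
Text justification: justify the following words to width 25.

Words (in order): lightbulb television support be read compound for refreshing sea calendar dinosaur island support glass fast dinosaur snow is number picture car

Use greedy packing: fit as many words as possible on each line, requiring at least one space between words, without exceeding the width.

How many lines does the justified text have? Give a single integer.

Line 1: ['lightbulb', 'television'] (min_width=20, slack=5)
Line 2: ['support', 'be', 'read', 'compound'] (min_width=24, slack=1)
Line 3: ['for', 'refreshing', 'sea'] (min_width=18, slack=7)
Line 4: ['calendar', 'dinosaur', 'island'] (min_width=24, slack=1)
Line 5: ['support', 'glass', 'fast'] (min_width=18, slack=7)
Line 6: ['dinosaur', 'snow', 'is', 'number'] (min_width=23, slack=2)
Line 7: ['picture', 'car'] (min_width=11, slack=14)
Total lines: 7

Answer: 7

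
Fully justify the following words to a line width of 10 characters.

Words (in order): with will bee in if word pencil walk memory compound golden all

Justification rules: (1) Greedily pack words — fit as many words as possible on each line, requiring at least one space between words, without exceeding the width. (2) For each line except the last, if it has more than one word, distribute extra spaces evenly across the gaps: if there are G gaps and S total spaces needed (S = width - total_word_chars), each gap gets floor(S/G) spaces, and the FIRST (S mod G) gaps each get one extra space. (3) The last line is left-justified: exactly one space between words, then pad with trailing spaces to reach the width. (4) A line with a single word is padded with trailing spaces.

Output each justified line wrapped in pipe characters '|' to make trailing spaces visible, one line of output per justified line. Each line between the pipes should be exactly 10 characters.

Answer: |with  will|
|bee  in if|
|word      |
|pencil    |
|walk      |
|memory    |
|compound  |
|golden all|

Derivation:
Line 1: ['with', 'will'] (min_width=9, slack=1)
Line 2: ['bee', 'in', 'if'] (min_width=9, slack=1)
Line 3: ['word'] (min_width=4, slack=6)
Line 4: ['pencil'] (min_width=6, slack=4)
Line 5: ['walk'] (min_width=4, slack=6)
Line 6: ['memory'] (min_width=6, slack=4)
Line 7: ['compound'] (min_width=8, slack=2)
Line 8: ['golden', 'all'] (min_width=10, slack=0)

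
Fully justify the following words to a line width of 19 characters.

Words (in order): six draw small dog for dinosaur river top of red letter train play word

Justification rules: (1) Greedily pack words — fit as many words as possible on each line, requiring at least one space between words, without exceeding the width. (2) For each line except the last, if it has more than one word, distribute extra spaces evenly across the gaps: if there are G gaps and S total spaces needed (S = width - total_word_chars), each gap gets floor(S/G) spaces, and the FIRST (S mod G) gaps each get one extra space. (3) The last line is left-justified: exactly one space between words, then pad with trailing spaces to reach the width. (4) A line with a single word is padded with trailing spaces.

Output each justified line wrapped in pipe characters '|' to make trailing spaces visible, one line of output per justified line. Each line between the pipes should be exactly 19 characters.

Answer: |six  draw small dog|
|for  dinosaur river|
|top  of  red letter|
|train play word    |

Derivation:
Line 1: ['six', 'draw', 'small', 'dog'] (min_width=18, slack=1)
Line 2: ['for', 'dinosaur', 'river'] (min_width=18, slack=1)
Line 3: ['top', 'of', 'red', 'letter'] (min_width=17, slack=2)
Line 4: ['train', 'play', 'word'] (min_width=15, slack=4)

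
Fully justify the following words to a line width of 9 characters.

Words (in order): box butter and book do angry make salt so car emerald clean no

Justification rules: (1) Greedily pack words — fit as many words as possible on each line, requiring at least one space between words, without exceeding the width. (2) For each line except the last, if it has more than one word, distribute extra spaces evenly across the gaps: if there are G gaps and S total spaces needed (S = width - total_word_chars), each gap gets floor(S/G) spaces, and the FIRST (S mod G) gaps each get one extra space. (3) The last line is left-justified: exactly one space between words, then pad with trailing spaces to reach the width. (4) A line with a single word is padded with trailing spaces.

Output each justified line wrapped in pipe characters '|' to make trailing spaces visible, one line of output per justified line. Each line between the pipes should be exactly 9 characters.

Answer: |box      |
|butter   |
|and  book|
|do  angry|
|make salt|
|so    car|
|emerald  |
|clean no |

Derivation:
Line 1: ['box'] (min_width=3, slack=6)
Line 2: ['butter'] (min_width=6, slack=3)
Line 3: ['and', 'book'] (min_width=8, slack=1)
Line 4: ['do', 'angry'] (min_width=8, slack=1)
Line 5: ['make', 'salt'] (min_width=9, slack=0)
Line 6: ['so', 'car'] (min_width=6, slack=3)
Line 7: ['emerald'] (min_width=7, slack=2)
Line 8: ['clean', 'no'] (min_width=8, slack=1)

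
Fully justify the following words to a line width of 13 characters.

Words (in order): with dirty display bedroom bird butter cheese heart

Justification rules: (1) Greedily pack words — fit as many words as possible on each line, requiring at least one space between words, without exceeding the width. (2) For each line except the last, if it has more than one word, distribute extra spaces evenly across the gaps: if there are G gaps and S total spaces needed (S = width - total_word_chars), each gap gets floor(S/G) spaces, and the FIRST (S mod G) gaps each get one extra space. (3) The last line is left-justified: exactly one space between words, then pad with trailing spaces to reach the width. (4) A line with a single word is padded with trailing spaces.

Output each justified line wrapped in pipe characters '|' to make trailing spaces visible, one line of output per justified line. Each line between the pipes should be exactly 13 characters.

Line 1: ['with', 'dirty'] (min_width=10, slack=3)
Line 2: ['display'] (min_width=7, slack=6)
Line 3: ['bedroom', 'bird'] (min_width=12, slack=1)
Line 4: ['butter', 'cheese'] (min_width=13, slack=0)
Line 5: ['heart'] (min_width=5, slack=8)

Answer: |with    dirty|
|display      |
|bedroom  bird|
|butter cheese|
|heart        |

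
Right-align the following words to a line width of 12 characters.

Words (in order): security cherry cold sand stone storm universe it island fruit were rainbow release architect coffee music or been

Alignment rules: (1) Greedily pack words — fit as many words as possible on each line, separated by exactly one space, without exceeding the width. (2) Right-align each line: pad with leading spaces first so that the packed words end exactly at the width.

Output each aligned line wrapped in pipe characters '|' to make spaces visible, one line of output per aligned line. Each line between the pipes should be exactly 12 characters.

Answer: |    security|
| cherry cold|
|  sand stone|
|       storm|
| universe it|
|island fruit|
|were rainbow|
|     release|
|   architect|
|coffee music|
|     or been|

Derivation:
Line 1: ['security'] (min_width=8, slack=4)
Line 2: ['cherry', 'cold'] (min_width=11, slack=1)
Line 3: ['sand', 'stone'] (min_width=10, slack=2)
Line 4: ['storm'] (min_width=5, slack=7)
Line 5: ['universe', 'it'] (min_width=11, slack=1)
Line 6: ['island', 'fruit'] (min_width=12, slack=0)
Line 7: ['were', 'rainbow'] (min_width=12, slack=0)
Line 8: ['release'] (min_width=7, slack=5)
Line 9: ['architect'] (min_width=9, slack=3)
Line 10: ['coffee', 'music'] (min_width=12, slack=0)
Line 11: ['or', 'been'] (min_width=7, slack=5)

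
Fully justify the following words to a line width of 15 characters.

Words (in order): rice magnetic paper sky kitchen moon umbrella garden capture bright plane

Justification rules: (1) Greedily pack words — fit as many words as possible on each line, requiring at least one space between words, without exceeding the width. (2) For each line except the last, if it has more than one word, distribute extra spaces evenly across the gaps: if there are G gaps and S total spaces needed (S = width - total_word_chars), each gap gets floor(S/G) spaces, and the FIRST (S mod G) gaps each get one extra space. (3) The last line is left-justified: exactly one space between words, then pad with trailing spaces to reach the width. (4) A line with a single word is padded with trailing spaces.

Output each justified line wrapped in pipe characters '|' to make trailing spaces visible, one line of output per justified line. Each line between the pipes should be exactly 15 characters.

Line 1: ['rice', 'magnetic'] (min_width=13, slack=2)
Line 2: ['paper', 'sky'] (min_width=9, slack=6)
Line 3: ['kitchen', 'moon'] (min_width=12, slack=3)
Line 4: ['umbrella', 'garden'] (min_width=15, slack=0)
Line 5: ['capture', 'bright'] (min_width=14, slack=1)
Line 6: ['plane'] (min_width=5, slack=10)

Answer: |rice   magnetic|
|paper       sky|
|kitchen    moon|
|umbrella garden|
|capture  bright|
|plane          |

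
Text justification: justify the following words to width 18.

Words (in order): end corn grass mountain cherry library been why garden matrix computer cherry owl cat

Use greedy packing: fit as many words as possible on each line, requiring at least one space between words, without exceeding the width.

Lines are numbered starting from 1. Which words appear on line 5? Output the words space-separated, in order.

Line 1: ['end', 'corn', 'grass'] (min_width=14, slack=4)
Line 2: ['mountain', 'cherry'] (min_width=15, slack=3)
Line 3: ['library', 'been', 'why'] (min_width=16, slack=2)
Line 4: ['garden', 'matrix'] (min_width=13, slack=5)
Line 5: ['computer', 'cherry'] (min_width=15, slack=3)
Line 6: ['owl', 'cat'] (min_width=7, slack=11)

Answer: computer cherry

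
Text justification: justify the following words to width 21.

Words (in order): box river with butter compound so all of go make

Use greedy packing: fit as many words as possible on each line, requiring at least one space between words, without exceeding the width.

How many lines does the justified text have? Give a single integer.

Answer: 3

Derivation:
Line 1: ['box', 'river', 'with', 'butter'] (min_width=21, slack=0)
Line 2: ['compound', 'so', 'all', 'of', 'go'] (min_width=21, slack=0)
Line 3: ['make'] (min_width=4, slack=17)
Total lines: 3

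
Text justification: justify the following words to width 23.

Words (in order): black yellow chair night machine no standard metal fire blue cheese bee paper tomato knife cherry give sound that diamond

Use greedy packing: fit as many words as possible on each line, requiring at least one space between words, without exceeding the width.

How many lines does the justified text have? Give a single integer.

Answer: 6

Derivation:
Line 1: ['black', 'yellow', 'chair'] (min_width=18, slack=5)
Line 2: ['night', 'machine', 'no'] (min_width=16, slack=7)
Line 3: ['standard', 'metal', 'fire'] (min_width=19, slack=4)
Line 4: ['blue', 'cheese', 'bee', 'paper'] (min_width=21, slack=2)
Line 5: ['tomato', 'knife', 'cherry'] (min_width=19, slack=4)
Line 6: ['give', 'sound', 'that', 'diamond'] (min_width=23, slack=0)
Total lines: 6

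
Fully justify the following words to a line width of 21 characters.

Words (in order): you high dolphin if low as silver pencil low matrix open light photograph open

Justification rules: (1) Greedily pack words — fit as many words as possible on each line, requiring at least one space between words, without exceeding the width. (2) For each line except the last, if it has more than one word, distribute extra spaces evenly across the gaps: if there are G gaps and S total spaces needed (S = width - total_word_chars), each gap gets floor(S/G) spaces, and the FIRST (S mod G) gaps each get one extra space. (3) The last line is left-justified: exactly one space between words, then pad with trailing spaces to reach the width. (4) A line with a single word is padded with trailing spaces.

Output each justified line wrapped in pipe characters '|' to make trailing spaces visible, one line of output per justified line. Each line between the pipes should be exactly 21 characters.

Answer: |you  high  dolphin if|
|low  as silver pencil|
|low matrix open light|
|photograph open      |

Derivation:
Line 1: ['you', 'high', 'dolphin', 'if'] (min_width=19, slack=2)
Line 2: ['low', 'as', 'silver', 'pencil'] (min_width=20, slack=1)
Line 3: ['low', 'matrix', 'open', 'light'] (min_width=21, slack=0)
Line 4: ['photograph', 'open'] (min_width=15, slack=6)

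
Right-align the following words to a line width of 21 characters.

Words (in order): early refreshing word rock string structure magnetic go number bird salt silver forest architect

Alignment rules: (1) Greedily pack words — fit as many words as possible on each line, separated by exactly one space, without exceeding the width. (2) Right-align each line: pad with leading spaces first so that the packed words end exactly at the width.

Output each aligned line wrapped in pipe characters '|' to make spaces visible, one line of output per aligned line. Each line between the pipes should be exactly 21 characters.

Answer: |early refreshing word|
|rock string structure|
|   magnetic go number|
|     bird salt silver|
|     forest architect|

Derivation:
Line 1: ['early', 'refreshing', 'word'] (min_width=21, slack=0)
Line 2: ['rock', 'string', 'structure'] (min_width=21, slack=0)
Line 3: ['magnetic', 'go', 'number'] (min_width=18, slack=3)
Line 4: ['bird', 'salt', 'silver'] (min_width=16, slack=5)
Line 5: ['forest', 'architect'] (min_width=16, slack=5)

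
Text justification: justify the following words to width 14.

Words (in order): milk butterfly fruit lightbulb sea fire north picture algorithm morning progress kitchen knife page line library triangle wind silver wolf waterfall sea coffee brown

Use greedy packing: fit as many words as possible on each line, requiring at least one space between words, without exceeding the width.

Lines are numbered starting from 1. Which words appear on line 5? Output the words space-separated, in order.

Line 1: ['milk', 'butterfly'] (min_width=14, slack=0)
Line 2: ['fruit'] (min_width=5, slack=9)
Line 3: ['lightbulb', 'sea'] (min_width=13, slack=1)
Line 4: ['fire', 'north'] (min_width=10, slack=4)
Line 5: ['picture'] (min_width=7, slack=7)
Line 6: ['algorithm'] (min_width=9, slack=5)
Line 7: ['morning'] (min_width=7, slack=7)
Line 8: ['progress'] (min_width=8, slack=6)
Line 9: ['kitchen', 'knife'] (min_width=13, slack=1)
Line 10: ['page', 'line'] (min_width=9, slack=5)
Line 11: ['library'] (min_width=7, slack=7)
Line 12: ['triangle', 'wind'] (min_width=13, slack=1)
Line 13: ['silver', 'wolf'] (min_width=11, slack=3)
Line 14: ['waterfall', 'sea'] (min_width=13, slack=1)
Line 15: ['coffee', 'brown'] (min_width=12, slack=2)

Answer: picture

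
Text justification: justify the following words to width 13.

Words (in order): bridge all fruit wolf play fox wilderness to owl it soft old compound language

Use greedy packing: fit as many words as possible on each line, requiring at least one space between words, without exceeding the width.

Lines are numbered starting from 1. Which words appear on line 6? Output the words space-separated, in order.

Answer: old compound

Derivation:
Line 1: ['bridge', 'all'] (min_width=10, slack=3)
Line 2: ['fruit', 'wolf'] (min_width=10, slack=3)
Line 3: ['play', 'fox'] (min_width=8, slack=5)
Line 4: ['wilderness', 'to'] (min_width=13, slack=0)
Line 5: ['owl', 'it', 'soft'] (min_width=11, slack=2)
Line 6: ['old', 'compound'] (min_width=12, slack=1)
Line 7: ['language'] (min_width=8, slack=5)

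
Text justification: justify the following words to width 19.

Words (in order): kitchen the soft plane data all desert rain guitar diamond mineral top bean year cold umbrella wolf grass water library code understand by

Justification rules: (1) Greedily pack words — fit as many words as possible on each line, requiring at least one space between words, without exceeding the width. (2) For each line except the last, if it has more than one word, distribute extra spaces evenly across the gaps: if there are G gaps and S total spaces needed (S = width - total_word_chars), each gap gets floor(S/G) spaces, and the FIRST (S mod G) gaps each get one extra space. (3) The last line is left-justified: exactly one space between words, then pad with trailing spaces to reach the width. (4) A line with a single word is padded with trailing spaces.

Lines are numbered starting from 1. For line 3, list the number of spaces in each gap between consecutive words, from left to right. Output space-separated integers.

Line 1: ['kitchen', 'the', 'soft'] (min_width=16, slack=3)
Line 2: ['plane', 'data', 'all'] (min_width=14, slack=5)
Line 3: ['desert', 'rain', 'guitar'] (min_width=18, slack=1)
Line 4: ['diamond', 'mineral', 'top'] (min_width=19, slack=0)
Line 5: ['bean', 'year', 'cold'] (min_width=14, slack=5)
Line 6: ['umbrella', 'wolf', 'grass'] (min_width=19, slack=0)
Line 7: ['water', 'library', 'code'] (min_width=18, slack=1)
Line 8: ['understand', 'by'] (min_width=13, slack=6)

Answer: 2 1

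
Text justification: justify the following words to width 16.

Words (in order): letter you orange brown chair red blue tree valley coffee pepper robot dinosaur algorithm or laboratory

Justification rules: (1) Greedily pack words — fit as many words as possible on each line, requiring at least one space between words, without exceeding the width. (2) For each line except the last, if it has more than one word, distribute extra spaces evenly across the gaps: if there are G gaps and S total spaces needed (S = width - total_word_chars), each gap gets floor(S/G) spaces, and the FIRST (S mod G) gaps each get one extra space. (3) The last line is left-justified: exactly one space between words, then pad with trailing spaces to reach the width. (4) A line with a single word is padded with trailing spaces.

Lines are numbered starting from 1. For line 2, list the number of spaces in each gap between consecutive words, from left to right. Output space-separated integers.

Line 1: ['letter', 'you'] (min_width=10, slack=6)
Line 2: ['orange', 'brown'] (min_width=12, slack=4)
Line 3: ['chair', 'red', 'blue'] (min_width=14, slack=2)
Line 4: ['tree', 'valley'] (min_width=11, slack=5)
Line 5: ['coffee', 'pepper'] (min_width=13, slack=3)
Line 6: ['robot', 'dinosaur'] (min_width=14, slack=2)
Line 7: ['algorithm', 'or'] (min_width=12, slack=4)
Line 8: ['laboratory'] (min_width=10, slack=6)

Answer: 5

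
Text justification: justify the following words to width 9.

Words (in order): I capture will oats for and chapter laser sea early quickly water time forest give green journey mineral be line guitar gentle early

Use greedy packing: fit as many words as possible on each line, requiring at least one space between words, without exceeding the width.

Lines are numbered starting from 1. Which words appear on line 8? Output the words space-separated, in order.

Answer: water

Derivation:
Line 1: ['I', 'capture'] (min_width=9, slack=0)
Line 2: ['will', 'oats'] (min_width=9, slack=0)
Line 3: ['for', 'and'] (min_width=7, slack=2)
Line 4: ['chapter'] (min_width=7, slack=2)
Line 5: ['laser', 'sea'] (min_width=9, slack=0)
Line 6: ['early'] (min_width=5, slack=4)
Line 7: ['quickly'] (min_width=7, slack=2)
Line 8: ['water'] (min_width=5, slack=4)
Line 9: ['time'] (min_width=4, slack=5)
Line 10: ['forest'] (min_width=6, slack=3)
Line 11: ['give'] (min_width=4, slack=5)
Line 12: ['green'] (min_width=5, slack=4)
Line 13: ['journey'] (min_width=7, slack=2)
Line 14: ['mineral'] (min_width=7, slack=2)
Line 15: ['be', 'line'] (min_width=7, slack=2)
Line 16: ['guitar'] (min_width=6, slack=3)
Line 17: ['gentle'] (min_width=6, slack=3)
Line 18: ['early'] (min_width=5, slack=4)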